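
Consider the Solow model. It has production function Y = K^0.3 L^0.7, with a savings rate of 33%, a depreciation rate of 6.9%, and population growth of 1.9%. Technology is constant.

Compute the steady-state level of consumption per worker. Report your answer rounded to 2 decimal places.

At the steady state, Δk = 0, so s·k^α = (n + δ)·k.
Dividing both sides by k: k^(1−α) = s / (n + δ).
k^0.7 = 0.33 / (0.019 + 0.069) = 0.33 / 0.088 = 3.7500
k* = 3.7500^(1/0.7) ≈ 6.6076
y* = (k*)^α = 6.6076^0.3 ≈ 1.7620
c* = (1 − s)·y* = (1 − 0.33) × 1.7620 ≈ 1.1805

c* = 1.18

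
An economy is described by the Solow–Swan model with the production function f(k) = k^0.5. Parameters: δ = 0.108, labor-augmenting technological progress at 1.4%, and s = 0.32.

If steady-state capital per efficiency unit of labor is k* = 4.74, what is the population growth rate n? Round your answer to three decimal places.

In steady state, investment equals break-even investment: s·k^α = (n + g + δ)·k.
So s / (n + g + δ) = (k*)^(1−α) = 4.74^0.5 = 2.1772.
Therefore n + g + δ = s / 2.1772 = 0.32 / 2.1772 = 0.1470, so n = 0.1470 − 0.122 = 0.0250.

n ≈ 0.025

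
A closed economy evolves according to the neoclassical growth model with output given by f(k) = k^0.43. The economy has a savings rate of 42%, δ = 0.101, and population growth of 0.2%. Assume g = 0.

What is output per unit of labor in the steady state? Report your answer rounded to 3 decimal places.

y* ≈ 2.887

Steady state requires s·f(k) = (n + δ)·k, i.e. s·k^α = (n + δ)·k.
Rearranging, k^(1−α) = s / (n + δ).
k^0.57 = 0.42 / (0.002 + 0.101) = 0.42 / 0.103 = 4.0777
k* = 4.0777^(1/0.57) ≈ 11.7735
y* = (k*)^α = 11.7735^0.43 ≈ 2.8873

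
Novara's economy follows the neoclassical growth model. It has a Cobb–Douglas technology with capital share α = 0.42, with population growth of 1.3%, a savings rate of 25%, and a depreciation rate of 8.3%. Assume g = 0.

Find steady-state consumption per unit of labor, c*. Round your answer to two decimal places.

In steady state, investment equals break-even investment: s·k^α = (n + δ)·k.
Rearranging, k^(1−α) = s / (n + δ).
k^0.58 = 0.25 / (0.013 + 0.083) = 0.25 / 0.096 = 2.6042
k* = 2.6042^(1/0.58) ≈ 5.2081
y* = (k*)^α = 5.2081^0.42 ≈ 1.9999
c* = (1 − s)·y* = (1 − 0.25) × 1.9999 ≈ 1.4999

c* ≈ 1.50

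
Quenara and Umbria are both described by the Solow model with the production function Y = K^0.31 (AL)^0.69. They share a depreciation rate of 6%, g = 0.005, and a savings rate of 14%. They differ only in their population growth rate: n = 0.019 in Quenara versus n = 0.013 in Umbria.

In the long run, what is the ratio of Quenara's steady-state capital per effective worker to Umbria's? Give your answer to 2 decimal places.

Steady-state k* = [s/(n + g + δ)]^(1/(1−α)), so the ratio is [ (s_Q/(n + g + δ)_Q) / (s_U/(n + g + δ)_U) ]^1.4493.
s_Q/(n + g + δ)_Q = 0.14/0.084 = 1.6667; s_U/(n + g + δ)_U = 0.14/0.078 = 1.7949.
Ratio = (1.6667/1.7949)^1.4493 = 0.9286^1.4493 ≈ 0.8982

k*_Q / k*_U ≈ 0.90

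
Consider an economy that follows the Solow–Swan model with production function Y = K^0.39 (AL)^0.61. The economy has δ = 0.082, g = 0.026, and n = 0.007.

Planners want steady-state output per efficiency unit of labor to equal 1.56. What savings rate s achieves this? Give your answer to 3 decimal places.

In steady state, investment equals break-even investment: s·k^α = (n + g + δ)·k.
Since y* = [s/(n + g + δ)]^(α/(1−α)), we have s/(n + g + δ) = (y*)^((1−α)/α) = 1.56^1.5641 = 2.0048.
Therefore s = 2.0048 × (n + g + δ) = 2.0048 × 0.115 = 0.2306.

s ≈ 0.231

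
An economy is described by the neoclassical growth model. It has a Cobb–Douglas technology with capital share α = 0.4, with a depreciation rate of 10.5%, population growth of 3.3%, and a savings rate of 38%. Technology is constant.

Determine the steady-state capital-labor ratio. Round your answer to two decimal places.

Steady state requires s·f(k) = (n + δ)·k, i.e. s·k^α = (n + δ)·k.
Rearranging, k^(1−α) = s / (n + δ).
k^0.6 = 0.38 / (0.033 + 0.105) = 0.38 / 0.138 = 2.7536
k* = 2.7536^(1/0.6) ≈ 5.4096

k* ≈ 5.41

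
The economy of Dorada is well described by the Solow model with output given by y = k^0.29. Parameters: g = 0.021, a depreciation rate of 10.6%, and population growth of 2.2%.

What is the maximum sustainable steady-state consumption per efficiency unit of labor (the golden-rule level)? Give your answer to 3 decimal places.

At the golden rule, f'(k) = n + g + δ, so α·k^(α−1) = n + g + δ and k_gold = (α/(n + g + δ))^(1/(1−α)).
k_gold = (0.29/0.149)^(1/0.71) = 1.9463^1.4085 ≈ 2.5548
c_gold = f(k_gold) − (n + g + δ)·k_gold = 1.3126 − 0.149×2.5548 ≈ 0.9319

c_gold ≈ 0.932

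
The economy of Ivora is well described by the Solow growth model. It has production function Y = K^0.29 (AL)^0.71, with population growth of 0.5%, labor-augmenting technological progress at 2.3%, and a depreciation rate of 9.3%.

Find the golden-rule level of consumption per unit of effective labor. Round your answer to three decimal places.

At the golden rule, f'(k) = n + g + δ, so α·k^(α−1) = n + g + δ and k_gold = (α/(n + g + δ))^(1/(1−α)).
k_gold = (0.29/0.121)^(1/0.71) = 2.3967^1.4085 ≈ 3.4252
c_gold = f(k_gold) − (n + g + δ)·k_gold = 1.4291 − 0.121×3.4252 ≈ 1.0147

c_gold ≈ 1.015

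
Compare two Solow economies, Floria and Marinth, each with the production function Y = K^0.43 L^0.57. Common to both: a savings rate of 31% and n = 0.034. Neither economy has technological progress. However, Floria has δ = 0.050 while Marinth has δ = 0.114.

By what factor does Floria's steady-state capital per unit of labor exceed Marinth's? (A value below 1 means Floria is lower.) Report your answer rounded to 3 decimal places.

k*_F / k*_M ≈ 2.701

Steady-state k* = [s/(n + δ)]^(1/(1−α)), so the ratio is [ (s_F/(n + δ)_F) / (s_M/(n + δ)_M) ]^1.7544.
s_F/(n + δ)_F = 0.31/0.084 = 3.6905; s_M/(n + δ)_M = 0.31/0.148 = 2.0946.
Ratio = (3.6905/2.0946)^1.7544 = 1.7619^1.7544 ≈ 2.7012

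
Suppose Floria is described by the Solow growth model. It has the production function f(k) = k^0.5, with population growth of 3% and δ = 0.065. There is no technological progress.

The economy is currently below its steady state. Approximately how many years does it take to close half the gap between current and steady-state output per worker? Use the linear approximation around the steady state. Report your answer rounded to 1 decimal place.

Near the steady state the convergence rate is λ = (1 − α)(n + δ).
λ = (1 − 0.5) × 0.095 = 0.5 × 0.095 = 0.0475
Half-life = ln 2 / λ = 0.6931 / 0.0475 ≈ 14.59 years

half-life ≈ 14.6 years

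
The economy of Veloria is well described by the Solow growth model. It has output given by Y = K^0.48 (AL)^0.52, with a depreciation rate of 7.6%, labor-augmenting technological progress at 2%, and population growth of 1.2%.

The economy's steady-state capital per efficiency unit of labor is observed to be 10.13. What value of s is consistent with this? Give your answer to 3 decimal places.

At the steady state, Δk = 0, so s·k^α = (n + g + δ)·k.
So s / (n + g + δ) = (k*)^(1−α) = 10.13^0.52 = 3.3336.
Therefore s = 3.3336 × (n + g + δ) = 3.3336 × 0.108 = 0.3600.

s ≈ 0.360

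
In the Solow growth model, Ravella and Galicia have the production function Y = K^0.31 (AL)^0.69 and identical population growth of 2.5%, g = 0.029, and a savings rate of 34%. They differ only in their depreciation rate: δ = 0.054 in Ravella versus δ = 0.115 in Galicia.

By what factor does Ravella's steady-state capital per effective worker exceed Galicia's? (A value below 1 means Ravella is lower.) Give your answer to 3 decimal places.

Steady-state k* = [s/(n + g + δ)]^(1/(1−α)), so the ratio is [ (s_R/(n + g + δ)_R) / (s_G/(n + g + δ)_G) ]^1.4493.
s_R/(n + g + δ)_R = 0.34/0.108 = 3.1481; s_G/(n + g + δ)_G = 0.34/0.169 = 2.0118.
Ratio = (3.1481/2.0118)^1.4493 = 1.5648^1.4493 ≈ 1.9135

ratio ≈ 1.914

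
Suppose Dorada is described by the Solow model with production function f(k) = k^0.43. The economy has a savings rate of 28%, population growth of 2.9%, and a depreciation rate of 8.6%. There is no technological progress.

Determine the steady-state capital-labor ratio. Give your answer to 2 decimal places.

k* = 4.76

At the steady state, Δk = 0, so s·k^α = (n + δ)·k.
Rearranging, k^(1−α) = s / (n + δ).
k^0.57 = 0.28 / (0.029 + 0.086) = 0.28 / 0.115 = 2.4348
k* = 2.4348^(1/0.57) ≈ 4.7644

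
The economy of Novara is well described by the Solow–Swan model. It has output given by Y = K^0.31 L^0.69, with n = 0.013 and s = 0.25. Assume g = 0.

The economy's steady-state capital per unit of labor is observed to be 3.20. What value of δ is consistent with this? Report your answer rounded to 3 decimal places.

At the steady state, Δk = 0, so s·k^α = (n + δ)·k.
So s / (n + δ) = (k*)^(1−α) = 3.20^0.69 = 2.2313.
Therefore n + δ = s / 2.2313 = 0.25 / 2.2313 = 0.1120, so δ = 0.1120 − 0.013 = 0.0990.

δ ≈ 0.099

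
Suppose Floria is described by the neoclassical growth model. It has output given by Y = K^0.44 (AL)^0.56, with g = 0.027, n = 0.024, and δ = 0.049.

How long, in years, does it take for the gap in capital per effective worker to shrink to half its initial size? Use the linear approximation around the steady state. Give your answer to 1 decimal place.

Near the steady state the convergence rate is λ = (1 − α)(n + g + δ).
λ = (1 − 0.44) × 0.100 = 0.56 × 0.100 = 0.0560
Half-life = ln 2 / λ = 0.6931 / 0.0560 ≈ 12.38 years

about 12.4 years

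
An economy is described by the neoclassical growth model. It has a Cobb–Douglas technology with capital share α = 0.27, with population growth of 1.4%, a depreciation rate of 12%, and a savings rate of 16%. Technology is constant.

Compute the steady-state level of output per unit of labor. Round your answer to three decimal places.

y* = 1.068

Steady state requires s·f(k) = (n + δ)·k, i.e. s·k^α = (n + δ)·k.
Dividing both sides by k: k^(1−α) = s / (n + δ).
k^0.73 = 0.16 / (0.014 + 0.120) = 0.16 / 0.134 = 1.1940
k* = 1.1940^(1/0.73) ≈ 1.2749
y* = (k*)^α = 1.2749^0.27 ≈ 1.0678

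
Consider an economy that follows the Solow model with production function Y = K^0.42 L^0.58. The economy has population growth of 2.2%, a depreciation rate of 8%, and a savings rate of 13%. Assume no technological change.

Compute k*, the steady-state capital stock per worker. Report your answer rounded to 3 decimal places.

At the steady state, Δk = 0, so s·k^α = (n + δ)·k.
Rearranging, k^(1−α) = s / (n + δ).
k^0.58 = 0.13 / (0.022 + 0.080) = 0.13 / 0.102 = 1.2745
k* = 1.2745^(1/0.58) ≈ 1.5192

k* ≈ 1.519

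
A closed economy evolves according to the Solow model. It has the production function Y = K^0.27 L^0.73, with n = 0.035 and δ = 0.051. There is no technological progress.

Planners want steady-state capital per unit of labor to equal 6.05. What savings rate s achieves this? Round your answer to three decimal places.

s ≈ 0.320

In steady state, investment equals break-even investment: s·k^α = (n + δ)·k.
So s / (n + δ) = (k*)^(1−α) = 6.05^0.73 = 3.7212.
Therefore s = 3.7212 × (n + δ) = 3.7212 × 0.086 = 0.3200.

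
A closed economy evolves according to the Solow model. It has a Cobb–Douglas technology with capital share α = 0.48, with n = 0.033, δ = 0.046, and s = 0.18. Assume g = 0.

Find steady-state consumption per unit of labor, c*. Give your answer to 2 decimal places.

c* ≈ 1.75

At the steady state, Δk = 0, so s·k^α = (n + δ)·k.
Rearranging, k^(1−α) = s / (n + δ).
k^0.52 = 0.18 / (0.033 + 0.046) = 0.18 / 0.079 = 2.2785
k* = 2.2785^(1/0.52) ≈ 4.8729
y* = (k*)^α = 4.8729^0.48 ≈ 2.1386
c* = (1 − s)·y* = (1 − 0.18) × 2.1386 ≈ 1.7537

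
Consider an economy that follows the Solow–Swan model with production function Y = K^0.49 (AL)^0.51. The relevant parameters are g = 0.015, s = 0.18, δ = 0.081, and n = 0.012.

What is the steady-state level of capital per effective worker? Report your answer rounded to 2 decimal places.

At the steady state, Δk = 0, so s·k^α = (n + g + δ)·k.
Dividing both sides by k: k^(1−α) = s / (n + g + δ).
k^0.51 = 0.18 / (0.012 + 0.015 + 0.081) = 0.18 / 0.108 = 1.6667
k* = 1.6667^(1/0.51) ≈ 2.7228

k* ≈ 2.72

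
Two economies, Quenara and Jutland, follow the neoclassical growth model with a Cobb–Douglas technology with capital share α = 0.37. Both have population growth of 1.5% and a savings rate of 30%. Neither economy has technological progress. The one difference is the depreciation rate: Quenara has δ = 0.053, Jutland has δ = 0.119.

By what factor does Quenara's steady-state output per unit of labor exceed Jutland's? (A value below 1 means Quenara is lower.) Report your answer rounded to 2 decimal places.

ratio ≈ 1.49

Steady-state y* = [s/(n + δ)]^(α/(1−α)), so the ratio is [ (s_Q/(n + δ)_Q) / (s_J/(n + δ)_J) ]^0.5873.
s_Q/(n + δ)_Q = 0.30/0.068 = 4.4118; s_J/(n + δ)_J = 0.30/0.134 = 2.2388.
Ratio = (4.4118/2.2388)^0.5873 = 1.9706^0.5873 ≈ 1.4894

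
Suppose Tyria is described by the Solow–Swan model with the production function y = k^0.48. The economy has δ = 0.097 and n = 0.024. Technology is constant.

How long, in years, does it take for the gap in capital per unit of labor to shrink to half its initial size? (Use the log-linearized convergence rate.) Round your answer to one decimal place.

Near the steady state the convergence rate is λ = (1 − α)(n + δ).
λ = (1 − 0.48) × 0.121 = 0.52 × 0.121 = 0.06292
Half-life = ln 2 / λ = 0.6931 / 0.06292 ≈ 11.02 years

about 11.0 years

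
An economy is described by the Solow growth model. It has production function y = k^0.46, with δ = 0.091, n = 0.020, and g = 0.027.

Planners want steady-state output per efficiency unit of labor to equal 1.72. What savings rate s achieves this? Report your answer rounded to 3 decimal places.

Steady state requires s·f(k) = (n + g + δ)·k, i.e. s·k^α = (n + g + δ)·k.
Since y* = [s/(n + g + δ)]^(α/(1−α)), we have s/(n + g + δ) = (y*)^((1−α)/α) = 1.72^1.1739 = 1.8901.
Therefore s = 1.8901 × (n + g + δ) = 1.8901 × 0.138 = 0.2608.

s ≈ 0.261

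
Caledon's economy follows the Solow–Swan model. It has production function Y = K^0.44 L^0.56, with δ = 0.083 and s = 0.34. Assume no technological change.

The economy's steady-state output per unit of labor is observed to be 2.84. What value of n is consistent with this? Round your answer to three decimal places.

At the steady state, Δk = 0, so s·k^α = (n + δ)·k.
Since y* = [s/(n + δ)]^(α/(1−α)), we have s/(n + δ) = (y*)^((1−α)/α) = 2.84^1.2727 = 3.7752.
Therefore n + δ = s / 3.7752 = 0.34 / 3.7752 = 0.0901, so n = 0.0901 − 0.083 = 0.0071.

n ≈ 0.007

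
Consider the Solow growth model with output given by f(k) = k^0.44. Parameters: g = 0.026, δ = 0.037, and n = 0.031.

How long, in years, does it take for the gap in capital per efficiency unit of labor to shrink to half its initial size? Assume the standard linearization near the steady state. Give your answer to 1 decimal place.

Near the steady state the convergence rate is λ = (1 − α)(n + g + δ).
λ = (1 − 0.44) × 0.094 = 0.56 × 0.094 = 0.05264
Half-life = ln 2 / λ = 0.6931 / 0.05264 ≈ 13.17 years

about 13.2 years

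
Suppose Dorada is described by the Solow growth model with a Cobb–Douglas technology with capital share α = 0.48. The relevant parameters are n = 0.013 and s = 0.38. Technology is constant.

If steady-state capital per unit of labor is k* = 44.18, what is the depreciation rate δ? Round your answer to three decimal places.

δ ≈ 0.040

In steady state, investment equals break-even investment: s·k^α = (n + δ)·k.
So s / (n + δ) = (k*)^(1−α) = 44.18^0.52 = 7.1700.
Therefore n + δ = s / 7.1700 = 0.38 / 7.1700 = 0.0530, so δ = 0.0530 − 0.013 = 0.0400.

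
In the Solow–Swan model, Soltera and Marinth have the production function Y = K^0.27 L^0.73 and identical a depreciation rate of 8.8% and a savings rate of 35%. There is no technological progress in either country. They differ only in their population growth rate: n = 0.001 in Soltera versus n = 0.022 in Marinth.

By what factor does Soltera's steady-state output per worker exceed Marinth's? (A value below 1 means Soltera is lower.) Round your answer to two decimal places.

Steady-state y* = [s/(n + δ)]^(α/(1−α)), so the ratio is [ (s_S/(n + δ)_S) / (s_M/(n + δ)_M) ]^0.3699.
s_S/(n + δ)_S = 0.35/0.089 = 3.9326; s_M/(n + δ)_M = 0.35/0.110 = 3.1818.
Ratio = (3.9326/3.1818)^0.3699 = 1.2360^0.3699 ≈ 1.0815

ratio ≈ 1.08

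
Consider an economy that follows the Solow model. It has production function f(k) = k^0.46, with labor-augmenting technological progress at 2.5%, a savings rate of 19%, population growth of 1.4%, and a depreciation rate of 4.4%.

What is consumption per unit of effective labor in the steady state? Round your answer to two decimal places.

At the steady state, Δk = 0, so s·k^α = (n + g + δ)·k.
Rearranging, k^(1−α) = s / (n + g + δ).
k^0.54 = 0.19 / (0.014 + 0.025 + 0.044) = 0.19 / 0.083 = 2.2892
k* = 2.2892^(1/0.54) ≈ 4.6353
y* = (k*)^α = 4.6353^0.46 ≈ 2.0249
c* = (1 − s)·y* = (1 − 0.19) × 2.0249 ≈ 1.6402

c* ≈ 1.64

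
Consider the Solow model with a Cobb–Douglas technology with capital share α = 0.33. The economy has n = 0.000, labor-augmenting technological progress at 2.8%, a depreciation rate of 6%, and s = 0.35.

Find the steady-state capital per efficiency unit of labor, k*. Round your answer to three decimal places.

k* = 7.851

Steady state requires s·f(k) = (n + g + δ)·k, i.e. s·k^α = (n + g + δ)·k.
Dividing both sides by k: k^(1−α) = s / (n + g + δ).
k^0.67 = 0.35 / (0.000 + 0.028 + 0.060) = 0.35 / 0.088 = 3.9773
k* = 3.9773^(1/0.67) ≈ 7.8507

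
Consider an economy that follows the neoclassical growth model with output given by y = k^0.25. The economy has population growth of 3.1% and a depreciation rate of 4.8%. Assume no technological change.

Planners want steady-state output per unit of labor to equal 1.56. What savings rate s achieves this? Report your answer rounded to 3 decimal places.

s ≈ 0.300

In steady state, investment equals break-even investment: s·k^α = (n + δ)·k.
Since y* = [s/(n + δ)]^(α/(1−α)), we have s/(n + δ) = (y*)^((1−α)/α) = 1.56^3 = 3.7964.
Therefore s = 3.7964 × (n + δ) = 3.7964 × 0.079 = 0.2999.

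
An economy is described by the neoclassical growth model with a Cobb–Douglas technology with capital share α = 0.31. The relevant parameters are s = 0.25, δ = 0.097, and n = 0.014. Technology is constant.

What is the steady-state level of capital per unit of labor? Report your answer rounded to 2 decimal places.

At the steady state, Δk = 0, so s·k^α = (n + δ)·k.
Dividing both sides by k: k^(1−α) = s / (n + δ).
k^0.69 = 0.25 / (0.014 + 0.097) = 0.25 / 0.111 = 2.2523
k* = 2.2523^(1/0.69) ≈ 3.2438

k* ≈ 3.24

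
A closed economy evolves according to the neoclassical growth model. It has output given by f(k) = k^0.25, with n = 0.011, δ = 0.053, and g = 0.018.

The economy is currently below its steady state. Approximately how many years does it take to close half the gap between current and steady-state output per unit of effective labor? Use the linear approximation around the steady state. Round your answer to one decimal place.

Near the steady state the convergence rate is λ = (1 − α)(n + g + δ).
λ = (1 − 0.25) × 0.082 = 0.75 × 0.082 = 0.0615
Half-life = ln 2 / λ = 0.6931 / 0.0615 ≈ 11.27 years

half-life ≈ 11.3 years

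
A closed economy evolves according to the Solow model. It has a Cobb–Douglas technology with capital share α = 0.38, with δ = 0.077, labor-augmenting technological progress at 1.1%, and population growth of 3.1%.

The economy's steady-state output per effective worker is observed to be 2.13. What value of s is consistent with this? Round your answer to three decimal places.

s ≈ 0.409

In steady state, investment equals break-even investment: s·k^α = (n + g + δ)·k.
Since y* = [s/(n + g + δ)]^(α/(1−α)), we have s/(n + g + δ) = (y*)^((1−α)/α) = 2.13^1.6316 = 3.4339.
Therefore s = 3.4339 × (n + g + δ) = 3.4339 × 0.119 = 0.4086.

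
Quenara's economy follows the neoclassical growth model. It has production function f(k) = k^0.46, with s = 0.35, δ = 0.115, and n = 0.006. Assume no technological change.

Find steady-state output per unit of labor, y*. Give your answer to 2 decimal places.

y* = 2.47

In steady state, investment equals break-even investment: s·k^α = (n + δ)·k.
Dividing both sides by k: k^(1−α) = s / (n + δ).
k^0.54 = 0.35 / (0.006 + 0.115) = 0.35 / 0.121 = 2.8926
k* = 2.8926^(1/0.54) ≈ 7.1489
y* = (k*)^α = 7.1489^0.46 ≈ 2.4714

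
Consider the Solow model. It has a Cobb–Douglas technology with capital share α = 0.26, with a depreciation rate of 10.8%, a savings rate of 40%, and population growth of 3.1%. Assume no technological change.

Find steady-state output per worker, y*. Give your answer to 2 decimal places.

Steady state requires s·f(k) = (n + δ)·k, i.e. s·k^α = (n + δ)·k.
Rearranging, k^(1−α) = s / (n + δ).
k^0.74 = 0.40 / (0.031 + 0.108) = 0.40 / 0.139 = 2.8777
k* = 2.8777^(1/0.74) ≈ 4.1719
y* = (k*)^α = 4.1719^0.26 ≈ 1.4497

y* = 1.45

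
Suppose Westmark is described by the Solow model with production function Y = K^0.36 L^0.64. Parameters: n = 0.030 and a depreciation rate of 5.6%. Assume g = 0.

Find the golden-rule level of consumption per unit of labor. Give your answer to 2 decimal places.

c_gold ≈ 1.43

At the golden rule, f'(k) = n + δ, so α·k^(α−1) = n + δ and k_gold = (α/(n + δ))^(1/(1−α)).
k_gold = (0.36/0.086)^(1/0.64) = 4.1860^1.5625 ≈ 9.3662
c_gold = f(k_gold) − (n + δ)·k_gold = 2.2375 − 0.086×9.3662 ≈ 1.4320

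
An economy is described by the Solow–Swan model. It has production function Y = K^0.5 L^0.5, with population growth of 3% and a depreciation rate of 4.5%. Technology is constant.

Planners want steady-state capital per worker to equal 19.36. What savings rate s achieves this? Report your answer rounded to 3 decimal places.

s ≈ 0.330

At the steady state, Δk = 0, so s·k^α = (n + δ)·k.
So s / (n + δ) = (k*)^(1−α) = 19.36^0.5 = 4.4000.
Therefore s = 4.4000 × (n + δ) = 4.4000 × 0.075 = 0.3300.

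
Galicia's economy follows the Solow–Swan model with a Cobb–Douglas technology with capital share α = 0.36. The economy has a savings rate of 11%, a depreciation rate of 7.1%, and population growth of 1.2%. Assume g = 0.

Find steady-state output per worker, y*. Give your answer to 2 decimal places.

Steady state requires s·f(k) = (n + δ)·k, i.e. s·k^α = (n + δ)·k.
Rearranging, k^(1−α) = s / (n + δ).
k^0.64 = 0.11 / (0.012 + 0.071) = 0.11 / 0.083 = 1.3253
k* = 1.3253^(1/0.64) ≈ 1.5528
y* = (k*)^α = 1.5528^0.36 ≈ 1.1717

y* ≈ 1.17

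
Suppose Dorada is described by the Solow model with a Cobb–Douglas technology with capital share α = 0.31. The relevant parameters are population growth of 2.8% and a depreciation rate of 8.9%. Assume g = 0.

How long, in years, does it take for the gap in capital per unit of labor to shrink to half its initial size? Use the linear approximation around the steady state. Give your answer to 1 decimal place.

t_½ ≈ 8.6 years

Near the steady state the convergence rate is λ = (1 − α)(n + δ).
λ = (1 − 0.31) × 0.117 = 0.69 × 0.117 = 0.08073
Half-life = ln 2 / λ = 0.6931 / 0.08073 ≈ 8.59 years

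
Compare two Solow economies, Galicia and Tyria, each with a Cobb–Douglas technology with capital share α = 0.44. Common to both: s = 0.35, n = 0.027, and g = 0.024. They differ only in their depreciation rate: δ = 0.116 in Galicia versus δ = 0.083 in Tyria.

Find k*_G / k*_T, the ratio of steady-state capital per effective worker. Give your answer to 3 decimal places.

Steady-state k* = [s/(n + g + δ)]^(1/(1−α)), so the ratio is [ (s_G/(n + g + δ)_G) / (s_T/(n + g + δ)_T) ]^1.7857.
s_G/(n + g + δ)_G = 0.35/0.167 = 2.0958; s_T/(n + g + δ)_T = 0.35/0.134 = 2.6119.
Ratio = (2.0958/2.6119)^1.7857 = 0.8024^1.7857 ≈ 0.6749

ratio ≈ 0.675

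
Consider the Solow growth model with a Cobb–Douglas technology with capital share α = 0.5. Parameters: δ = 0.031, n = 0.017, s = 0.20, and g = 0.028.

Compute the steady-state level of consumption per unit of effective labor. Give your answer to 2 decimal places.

c* ≈ 2.11

In steady state, investment equals break-even investment: s·k^α = (n + g + δ)·k.
Dividing both sides by k: k^(1−α) = s / (n + g + δ).
k^0.5 = 0.20 / (0.017 + 0.028 + 0.031) = 0.20 / 0.076 = 2.6316
k* = 2.6316^(1/0.5) ≈ 6.9253
y* = (k*)^α = 6.9253^0.5 ≈ 2.6316
c* = (1 − s)·y* = (1 − 0.20) × 2.6316 ≈ 2.1053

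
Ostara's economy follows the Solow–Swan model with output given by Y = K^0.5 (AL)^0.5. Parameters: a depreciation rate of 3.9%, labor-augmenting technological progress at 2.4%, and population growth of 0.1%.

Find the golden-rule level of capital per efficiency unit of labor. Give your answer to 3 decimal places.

k_gold ≈ 61.035

The golden rule sets f'(k) = n + g + δ, i.e. α·k^(α−1) = n + g + δ.
So k^(1−α) = α / (n + g + δ) = 0.5 / 0.064 = 7.8125.
k_gold = 7.8125^(1/0.5) ≈ 61.0352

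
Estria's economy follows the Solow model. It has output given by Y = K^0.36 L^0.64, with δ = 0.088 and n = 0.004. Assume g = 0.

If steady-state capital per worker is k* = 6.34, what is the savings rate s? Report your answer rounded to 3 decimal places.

At the steady state, Δk = 0, so s·k^α = (n + δ)·k.
So s / (n + δ) = (k*)^(1−α) = 6.34^0.64 = 3.2609.
Therefore s = 3.2609 × (n + δ) = 3.2609 × 0.092 = 0.3000.

s ≈ 0.300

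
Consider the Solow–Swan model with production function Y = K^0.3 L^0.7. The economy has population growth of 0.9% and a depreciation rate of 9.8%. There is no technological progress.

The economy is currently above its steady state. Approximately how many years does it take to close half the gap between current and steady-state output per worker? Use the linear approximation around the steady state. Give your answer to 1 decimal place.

Near the steady state the convergence rate is λ = (1 − α)(n + δ).
λ = (1 − 0.3) × 0.107 = 0.7 × 0.107 = 0.0749
Half-life = ln 2 / λ = 0.6931 / 0.0749 ≈ 9.25 years

about 9.3 years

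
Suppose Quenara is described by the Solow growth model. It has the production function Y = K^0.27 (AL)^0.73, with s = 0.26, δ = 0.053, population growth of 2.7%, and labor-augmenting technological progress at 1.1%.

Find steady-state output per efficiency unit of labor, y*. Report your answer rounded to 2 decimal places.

y* ≈ 1.47

Steady state requires s·f(k) = (n + g + δ)·k, i.e. s·k^α = (n + g + δ)·k.
Dividing both sides by k: k^(1−α) = s / (n + g + δ).
k^0.73 = 0.26 / (0.027 + 0.011 + 0.053) = 0.26 / 0.091 = 2.8571
k* = 2.8571^(1/0.73) ≈ 4.2127
y* = (k*)^α = 4.2127^0.27 ≈ 1.4745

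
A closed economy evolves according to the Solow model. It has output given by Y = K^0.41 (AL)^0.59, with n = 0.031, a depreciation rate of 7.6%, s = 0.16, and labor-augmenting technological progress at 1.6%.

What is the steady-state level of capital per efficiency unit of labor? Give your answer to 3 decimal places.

At the steady state, Δk = 0, so s·k^α = (n + g + δ)·k.
Rearranging, k^(1−α) = s / (n + g + δ).
k^0.59 = 0.16 / (0.031 + 0.016 + 0.076) = 0.16 / 0.123 = 1.3008
k* = 1.3008^(1/0.59) ≈ 1.5616

k* ≈ 1.562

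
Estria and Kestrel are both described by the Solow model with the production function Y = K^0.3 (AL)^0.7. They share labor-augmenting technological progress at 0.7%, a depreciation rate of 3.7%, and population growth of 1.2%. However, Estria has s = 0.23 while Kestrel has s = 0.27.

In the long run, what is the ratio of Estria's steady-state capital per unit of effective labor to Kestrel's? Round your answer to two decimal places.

Steady-state k* = [s/(n + g + δ)]^(1/(1−α)), so the ratio is [ (s_E/(n + g + δ)_E) / (s_K/(n + g + δ)_K) ]^1.4286.
s_E/(n + g + δ)_E = 0.23/0.056 = 4.1071; s_K/(n + g + δ)_K = 0.27/0.056 = 4.8214.
Ratio = (4.1071/4.8214)^1.4286 = 0.8518^1.4286 ≈ 0.7952

ratio ≈ 0.80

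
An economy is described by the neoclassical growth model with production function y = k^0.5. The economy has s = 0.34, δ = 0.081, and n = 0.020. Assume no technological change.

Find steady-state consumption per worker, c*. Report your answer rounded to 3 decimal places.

In steady state, investment equals break-even investment: s·k^α = (n + δ)·k.
Dividing both sides by k: k^(1−α) = s / (n + δ).
k^0.5 = 0.34 / (0.020 + 0.081) = 0.34 / 0.101 = 3.3663
k* = 3.3663^(1/0.5) ≈ 11.3320
y* = (k*)^α = 11.3320^0.5 ≈ 3.3663
c* = (1 − s)·y* = (1 − 0.34) × 3.3663 ≈ 2.2218

c* = 2.222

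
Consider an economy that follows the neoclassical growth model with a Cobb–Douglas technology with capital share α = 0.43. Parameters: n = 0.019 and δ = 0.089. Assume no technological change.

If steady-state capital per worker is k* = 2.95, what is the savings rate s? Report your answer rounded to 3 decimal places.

Steady state requires s·f(k) = (n + δ)·k, i.e. s·k^α = (n + δ)·k.
So s / (n + δ) = (k*)^(1−α) = 2.95^0.57 = 1.8527.
Therefore s = 1.8527 × (n + δ) = 1.8527 × 0.108 = 0.2001.

s ≈ 0.200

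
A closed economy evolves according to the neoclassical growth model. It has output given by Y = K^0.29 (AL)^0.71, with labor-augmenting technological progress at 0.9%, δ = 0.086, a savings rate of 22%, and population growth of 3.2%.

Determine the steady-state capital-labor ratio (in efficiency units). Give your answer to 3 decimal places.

k* = 2.168

In steady state, investment equals break-even investment: s·k^α = (n + g + δ)·k.
Rearranging, k^(1−α) = s / (n + g + δ).
k^0.71 = 0.22 / (0.032 + 0.009 + 0.086) = 0.22 / 0.127 = 1.7323
k* = 1.7323^(1/0.71) ≈ 2.1681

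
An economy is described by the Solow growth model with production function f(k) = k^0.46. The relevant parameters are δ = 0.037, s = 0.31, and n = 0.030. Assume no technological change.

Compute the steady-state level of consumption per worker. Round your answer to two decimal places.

In steady state, investment equals break-even investment: s·k^α = (n + δ)·k.
Rearranging, k^(1−α) = s / (n + δ).
k^0.54 = 0.31 / (0.030 + 0.037) = 0.31 / 0.067 = 4.6269
k* = 4.6269^(1/0.54) ≈ 17.0616
y* = (k*)^α = 17.0616^0.46 ≈ 3.6875
c* = (1 − s)·y* = (1 − 0.31) × 3.6875 ≈ 2.5444

c* ≈ 2.54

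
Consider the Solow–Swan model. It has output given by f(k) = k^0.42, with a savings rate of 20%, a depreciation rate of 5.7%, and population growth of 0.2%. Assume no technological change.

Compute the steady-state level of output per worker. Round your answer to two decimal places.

y* ≈ 2.42

At the steady state, Δk = 0, so s·k^α = (n + δ)·k.
Rearranging, k^(1−α) = s / (n + δ).
k^0.58 = 0.20 / (0.002 + 0.057) = 0.20 / 0.059 = 3.3898
k* = 3.3898^(1/0.58) ≈ 8.2053
y* = (k*)^α = 8.2053^0.42 ≈ 2.4206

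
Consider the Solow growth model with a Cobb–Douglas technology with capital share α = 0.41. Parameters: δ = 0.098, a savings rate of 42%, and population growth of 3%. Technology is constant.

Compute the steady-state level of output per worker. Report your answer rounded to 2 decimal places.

y* ≈ 2.28

In steady state, investment equals break-even investment: s·k^α = (n + δ)·k.
Rearranging, k^(1−α) = s / (n + δ).
k^0.59 = 0.42 / (0.030 + 0.098) = 0.42 / 0.128 = 3.2813
k* = 3.2813^(1/0.59) ≈ 7.4930
y* = (k*)^α = 7.4930^0.41 ≈ 2.2835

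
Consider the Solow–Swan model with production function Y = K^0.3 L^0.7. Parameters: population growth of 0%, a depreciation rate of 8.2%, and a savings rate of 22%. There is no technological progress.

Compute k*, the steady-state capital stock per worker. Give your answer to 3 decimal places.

At the steady state, Δk = 0, so s·k^α = (n + δ)·k.
Rearranging, k^(1−α) = s / (n + δ).
k^0.7 = 0.22 / (0.000 + 0.082) = 0.22 / 0.082 = 2.6829
k* = 2.6829^(1/0.7) ≈ 4.0954

k* = 4.095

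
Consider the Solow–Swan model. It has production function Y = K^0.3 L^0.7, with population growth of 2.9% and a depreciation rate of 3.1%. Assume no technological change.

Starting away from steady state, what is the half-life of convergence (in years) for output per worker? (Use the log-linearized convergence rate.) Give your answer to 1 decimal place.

half-life ≈ 16.5 years

Near the steady state the convergence rate is λ = (1 − α)(n + δ).
λ = (1 − 0.3) × 0.060 = 0.7 × 0.060 = 0.0420
Half-life = ln 2 / λ = 0.6931 / 0.0420 ≈ 16.50 years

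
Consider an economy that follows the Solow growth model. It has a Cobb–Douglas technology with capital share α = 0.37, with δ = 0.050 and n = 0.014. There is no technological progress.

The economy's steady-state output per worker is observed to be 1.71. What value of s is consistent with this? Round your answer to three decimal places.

At the steady state, Δk = 0, so s·k^α = (n + δ)·k.
Since y* = [s/(n + δ)]^(α/(1−α)), we have s/(n + δ) = (y*)^((1−α)/α) = 1.71^1.7027 = 2.4930.
Therefore s = 2.4930 × (n + δ) = 2.4930 × 0.064 = 0.1596.

s ≈ 0.160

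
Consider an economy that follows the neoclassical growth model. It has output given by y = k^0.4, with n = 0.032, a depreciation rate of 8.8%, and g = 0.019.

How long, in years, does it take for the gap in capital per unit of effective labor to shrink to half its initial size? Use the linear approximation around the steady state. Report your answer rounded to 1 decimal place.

half-life ≈ 8.3 years

Near the steady state the convergence rate is λ = (1 − α)(n + g + δ).
λ = (1 − 0.4) × 0.139 = 0.6 × 0.139 = 0.0834
Half-life = ln 2 / λ = 0.6931 / 0.0834 ≈ 8.31 years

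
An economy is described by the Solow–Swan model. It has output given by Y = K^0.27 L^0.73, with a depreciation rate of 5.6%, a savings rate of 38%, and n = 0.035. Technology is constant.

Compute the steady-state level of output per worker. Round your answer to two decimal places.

Steady state requires s·f(k) = (n + δ)·k, i.e. s·k^α = (n + δ)·k.
Rearranging, k^(1−α) = s / (n + δ).
k^0.73 = 0.38 / (0.035 + 0.056) = 0.38 / 0.091 = 4.1758
k* = 4.1758^(1/0.73) ≈ 7.0848
y* = (k*)^α = 7.0848^0.27 ≈ 1.6966

y* ≈ 1.70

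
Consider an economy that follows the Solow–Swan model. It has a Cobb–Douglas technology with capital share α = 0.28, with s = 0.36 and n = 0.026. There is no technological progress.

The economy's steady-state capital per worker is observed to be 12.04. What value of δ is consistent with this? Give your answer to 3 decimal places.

δ ≈ 0.034

At the steady state, Δk = 0, so s·k^α = (n + δ)·k.
So s / (n + δ) = (k*)^(1−α) = 12.04^0.72 = 5.9986.
Therefore n + δ = s / 5.9986 = 0.36 / 5.9986 = 0.0600, so δ = 0.0600 − 0.026 = 0.0340.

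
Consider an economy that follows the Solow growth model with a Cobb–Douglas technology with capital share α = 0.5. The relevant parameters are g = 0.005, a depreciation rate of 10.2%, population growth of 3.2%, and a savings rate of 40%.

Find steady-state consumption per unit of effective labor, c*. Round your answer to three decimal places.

c* ≈ 1.727

At the steady state, Δk = 0, so s·k^α = (n + g + δ)·k.
Rearranging, k^(1−α) = s / (n + g + δ).
k^0.5 = 0.40 / (0.032 + 0.005 + 0.102) = 0.40 / 0.139 = 2.8777
k* = 2.8777^(1/0.5) ≈ 8.2812
y* = (k*)^α = 8.2812^0.5 ≈ 2.8777
c* = (1 − s)·y* = (1 − 0.40) × 2.8777 ≈ 1.7266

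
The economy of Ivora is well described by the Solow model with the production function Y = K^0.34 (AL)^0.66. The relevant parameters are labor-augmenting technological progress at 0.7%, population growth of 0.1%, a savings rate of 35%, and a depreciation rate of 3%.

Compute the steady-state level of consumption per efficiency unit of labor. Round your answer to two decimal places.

c* ≈ 2.04

In steady state, investment equals break-even investment: s·k^α = (n + g + δ)·k.
Dividing both sides by k: k^(1−α) = s / (n + g + δ).
k^0.66 = 0.35 / (0.001 + 0.007 + 0.030) = 0.35 / 0.038 = 9.2105
k* = 9.2105^(1/0.66) ≈ 28.9091
y* = (k*)^α = 28.9091^0.34 ≈ 3.1387
c* = (1 − s)·y* = (1 − 0.35) × 3.1387 ≈ 2.0402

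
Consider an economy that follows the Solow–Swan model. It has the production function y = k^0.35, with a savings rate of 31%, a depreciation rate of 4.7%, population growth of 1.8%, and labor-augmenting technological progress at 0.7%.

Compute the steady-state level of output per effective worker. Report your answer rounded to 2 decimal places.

At the steady state, Δk = 0, so s·k^α = (n + g + δ)·k.
Rearranging, k^(1−α) = s / (n + g + δ).
k^0.65 = 0.31 / (0.018 + 0.007 + 0.047) = 0.31 / 0.072 = 4.3056
k* = 4.3056^(1/0.65) ≈ 9.4501
y* = (k*)^α = 9.4501^0.35 ≈ 2.1948

y* ≈ 2.19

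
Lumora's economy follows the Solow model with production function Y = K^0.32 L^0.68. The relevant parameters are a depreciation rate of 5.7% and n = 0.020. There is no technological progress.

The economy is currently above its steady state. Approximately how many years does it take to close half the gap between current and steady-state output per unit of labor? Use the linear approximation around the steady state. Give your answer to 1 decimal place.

about 13.2 years

Near the steady state the convergence rate is λ = (1 − α)(n + δ).
λ = (1 − 0.32) × 0.077 = 0.68 × 0.077 = 0.05236
Half-life = ln 2 / λ = 0.6931 / 0.05236 ≈ 13.24 years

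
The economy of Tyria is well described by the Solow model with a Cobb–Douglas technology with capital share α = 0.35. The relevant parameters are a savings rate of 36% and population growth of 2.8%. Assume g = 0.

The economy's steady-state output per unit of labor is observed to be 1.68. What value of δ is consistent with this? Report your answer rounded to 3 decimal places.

At the steady state, Δk = 0, so s·k^α = (n + δ)·k.
Since y* = [s/(n + δ)]^(α/(1−α)), we have s/(n + δ) = (y*)^((1−α)/α) = 1.68^1.8571 = 2.6207.
Therefore n + δ = s / 2.6207 = 0.36 / 2.6207 = 0.1374, so δ = 0.1374 − 0.028 = 0.1094.

δ ≈ 0.109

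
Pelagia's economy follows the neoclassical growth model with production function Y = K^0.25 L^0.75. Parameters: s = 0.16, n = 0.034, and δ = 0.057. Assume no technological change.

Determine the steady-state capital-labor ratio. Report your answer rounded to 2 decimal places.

k* ≈ 2.12

In steady state, investment equals break-even investment: s·k^α = (n + δ)·k.
Rearranging, k^(1−α) = s / (n + δ).
k^0.75 = 0.16 / (0.034 + 0.057) = 0.16 / 0.091 = 1.7582
k* = 1.7582^(1/0.75) ≈ 2.1221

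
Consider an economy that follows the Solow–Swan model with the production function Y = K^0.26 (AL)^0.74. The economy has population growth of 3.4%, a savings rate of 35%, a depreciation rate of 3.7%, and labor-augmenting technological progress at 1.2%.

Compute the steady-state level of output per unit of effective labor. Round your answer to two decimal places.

Steady state requires s·f(k) = (n + g + δ)·k, i.e. s·k^α = (n + g + δ)·k.
Rearranging, k^(1−α) = s / (n + g + δ).
k^0.74 = 0.35 / (0.034 + 0.012 + 0.037) = 0.35 / 0.083 = 4.2169
k* = 4.2169^(1/0.74) ≈ 6.9917
y* = (k*)^α = 6.9917^0.26 ≈ 1.6580

y* = 1.66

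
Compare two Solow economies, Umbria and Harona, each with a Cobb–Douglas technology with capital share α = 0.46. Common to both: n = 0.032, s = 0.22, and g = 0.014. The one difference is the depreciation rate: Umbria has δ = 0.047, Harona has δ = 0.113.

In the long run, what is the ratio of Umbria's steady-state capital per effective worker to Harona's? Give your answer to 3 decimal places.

k*_U / k*_H ≈ 2.700

Steady-state k* = [s/(n + g + δ)]^(1/(1−α)), so the ratio is [ (s_U/(n + g + δ)_U) / (s_H/(n + g + δ)_H) ]^1.8519.
s_U/(n + g + δ)_U = 0.22/0.093 = 2.3656; s_H/(n + g + δ)_H = 0.22/0.159 = 1.3836.
Ratio = (2.3656/1.3836)^1.8519 = 1.7097^1.8519 ≈ 2.6999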